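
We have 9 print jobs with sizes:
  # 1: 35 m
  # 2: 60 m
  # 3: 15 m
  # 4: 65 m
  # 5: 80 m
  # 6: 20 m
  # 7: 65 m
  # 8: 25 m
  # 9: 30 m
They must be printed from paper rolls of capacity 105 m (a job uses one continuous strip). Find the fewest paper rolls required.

Total = 80 + 65 + 65 + 60 + 35 + 30 + 25 + 20 + 15 = 395 m.
Lower bound: ⌈395/105⌉ = 4 paper rolls.
A packing using 4 paper rolls:
  roll 1: 80 + 25 = 105
  roll 2: 65 + 35 = 100
  roll 3: 65 + 30 = 95
  roll 4: 60 + 20 + 15 = 95
This matches the lower bound, so 4 is optimal.

4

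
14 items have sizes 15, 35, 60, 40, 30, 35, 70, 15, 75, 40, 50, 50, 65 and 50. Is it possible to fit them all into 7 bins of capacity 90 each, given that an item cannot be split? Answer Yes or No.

No

Total = 630; ⌈630/90⌉ = 7.
The bound of 7 does not rule out 7, but exhaustive search shows no assignment into 7 bins of capacity 90 exists — the minimum is 8.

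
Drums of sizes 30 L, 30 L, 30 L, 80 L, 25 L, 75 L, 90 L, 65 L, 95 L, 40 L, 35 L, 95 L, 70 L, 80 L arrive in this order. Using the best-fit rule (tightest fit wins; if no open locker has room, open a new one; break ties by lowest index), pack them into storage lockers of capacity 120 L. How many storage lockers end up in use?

9

  30 → locker 1 (new)  [load 30/120]
  30 → locker 1  [load 60/120]
  30 → locker 1  [load 90/120]
  80 → locker 2 (new)  [load 80/120]
  25 → locker 1  [load 115/120]
  75 → locker 3 (new)  [load 75/120]
  90 → locker 4 (new)  [load 90/120]
  65 → locker 5 (new)  [load 65/120]
  95 → locker 6 (new)  [load 95/120]
  40 → locker 2  [load 120/120]
  35 → locker 3  [load 110/120]
  95 → locker 7 (new)  [load 95/120]
  70 → locker 8 (new)  [load 70/120]
  80 → locker 9 (new)  [load 80/120]
9 storage lockers opened.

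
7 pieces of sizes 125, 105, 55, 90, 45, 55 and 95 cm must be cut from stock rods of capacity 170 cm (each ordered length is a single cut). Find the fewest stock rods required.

Total = 125 + 105 + 95 + 90 + 55 + 55 + 45 = 570 cm.
Lower bound: ⌈570/170⌉ = 4 stock rods.
A packing using 4 stock rods:
  stock rod 1: 125 + 45 = 170
  stock rod 2: 105 + 55 = 160
  stock rod 3: 95 + 55 = 150
  stock rod 4: 90 = 90
This matches the lower bound, so 4 is optimal.

4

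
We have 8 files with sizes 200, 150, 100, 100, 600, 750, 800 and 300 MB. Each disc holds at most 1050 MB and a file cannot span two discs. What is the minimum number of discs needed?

3

Total = 800 + 750 + 600 + 300 + 200 + 150 + 100 + 100 = 3000 MB.
Lower bound: ⌈3000/1050⌉ = 3 discs.
A packing using 3 discs:
  disc 1: 800 + 200 = 1000
  disc 2: 750 + 300 = 1050
  disc 3: 600 + 150 + 100 + 100 = 950
This matches the lower bound, so 3 is optimal.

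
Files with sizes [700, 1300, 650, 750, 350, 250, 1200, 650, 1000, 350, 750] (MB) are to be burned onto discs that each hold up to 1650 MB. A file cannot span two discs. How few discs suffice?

5

Total = 1300 + 1200 + 1000 + 750 + 750 + 700 + 650 + 650 + 350 + 350 + 250 = 7950 MB.
Lower bound: ⌈7950/1650⌉ = 5 discs.
A packing using 5 discs:
  disc 1: 1300 + 350 = 1650
  disc 2: 1200 + 350 = 1550
  disc 3: 1000 + 650 = 1650
  disc 4: 750 + 750 = 1500
  disc 5: 700 + 650 + 250 = 1600
This matches the lower bound, so 5 is optimal.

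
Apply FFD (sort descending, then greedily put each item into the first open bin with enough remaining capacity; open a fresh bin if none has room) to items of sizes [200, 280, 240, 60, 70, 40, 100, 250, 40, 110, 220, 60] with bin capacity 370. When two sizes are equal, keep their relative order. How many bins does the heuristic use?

5

Sorted descending: 280, 250, 240, 220, 200, 110, 100, 70, 60, 60, 40, 40.
  280 → bin 1 (new)  [load 280/370]
  250 → bin 2 (new)  [load 250/370]
  240 → bin 3 (new)  [load 240/370]
  220 → bin 4 (new)  [load 220/370]
  200 → bin 5 (new)  [load 200/370]
  110 → bin 2  [load 360/370]
  100 → bin 3  [load 340/370]
  70 → bin 1  [load 350/370]
  60 → bin 4  [load 280/370]
  60 → bin 4  [load 340/370]
  40 → bin 5  [load 240/370]
  40 → bin 5  [load 280/370]
5 bins opened.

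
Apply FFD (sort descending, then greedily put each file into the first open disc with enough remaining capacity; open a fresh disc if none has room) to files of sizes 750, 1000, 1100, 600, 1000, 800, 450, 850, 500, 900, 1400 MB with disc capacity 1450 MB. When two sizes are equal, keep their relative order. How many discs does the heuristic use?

Sorted descending: 1400, 1100, 1000, 1000, 900, 850, 800, 750, 600, 500, 450.
  1400 → disc 1 (new)  [load 1400/1450]
  1100 → disc 2 (new)  [load 1100/1450]
  1000 → disc 3 (new)  [load 1000/1450]
  1000 → disc 4 (new)  [load 1000/1450]
  900 → disc 5 (new)  [load 900/1450]
  850 → disc 6 (new)  [load 850/1450]
  800 → disc 7 (new)  [load 800/1450]
  750 → disc 8 (new)  [load 750/1450]
  600 → disc 6  [load 1450/1450]
  500 → disc 5  [load 1400/1450]
  450 → disc 3  [load 1450/1450]
8 discs opened.

8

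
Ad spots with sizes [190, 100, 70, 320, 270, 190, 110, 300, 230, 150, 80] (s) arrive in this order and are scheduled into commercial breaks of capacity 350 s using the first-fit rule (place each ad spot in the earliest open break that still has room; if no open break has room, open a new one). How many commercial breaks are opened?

7

  190 → break 1 (new)  [load 190/350]
  100 → break 1  [load 290/350]
  70 → break 2 (new)  [load 70/350]
  320 → break 3 (new)  [load 320/350]
  270 → break 2  [load 340/350]
  190 → break 4 (new)  [load 190/350]
  110 → break 4  [load 300/350]
  300 → break 5 (new)  [load 300/350]
  230 → break 6 (new)  [load 230/350]
  150 → break 7 (new)  [load 150/350]
  80 → break 6  [load 310/350]
7 commercial breaks opened.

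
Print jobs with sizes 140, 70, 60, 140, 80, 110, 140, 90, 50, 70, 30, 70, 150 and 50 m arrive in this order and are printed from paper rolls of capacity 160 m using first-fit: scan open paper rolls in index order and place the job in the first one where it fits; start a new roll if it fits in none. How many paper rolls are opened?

9

  140 → roll 1 (new)  [load 140/160]
  70 → roll 2 (new)  [load 70/160]
  60 → roll 2  [load 130/160]
  140 → roll 3 (new)  [load 140/160]
  80 → roll 4 (new)  [load 80/160]
  110 → roll 5 (new)  [load 110/160]
  140 → roll 6 (new)  [load 140/160]
  90 → roll 7 (new)  [load 90/160]
  50 → roll 4  [load 130/160]
  70 → roll 7  [load 160/160]
  30 → roll 2  [load 160/160]
  70 → roll 8 (new)  [load 70/160]
  150 → roll 9 (new)  [load 150/160]
  50 → roll 5  [load 160/160]
9 paper rolls opened.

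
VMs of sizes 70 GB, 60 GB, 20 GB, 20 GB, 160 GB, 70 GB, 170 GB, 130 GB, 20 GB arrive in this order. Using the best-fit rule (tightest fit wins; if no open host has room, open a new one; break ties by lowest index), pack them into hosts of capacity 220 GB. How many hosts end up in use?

4

  70 → host 1 (new)  [load 70/220]
  60 → host 1  [load 130/220]
  20 → host 1  [load 150/220]
  20 → host 1  [load 170/220]
  160 → host 2 (new)  [load 160/220]
  70 → host 3 (new)  [load 70/220]
  170 → host 4 (new)  [load 170/220]
  130 → host 3  [load 200/220]
  20 → host 3  [load 220/220]
4 hosts opened.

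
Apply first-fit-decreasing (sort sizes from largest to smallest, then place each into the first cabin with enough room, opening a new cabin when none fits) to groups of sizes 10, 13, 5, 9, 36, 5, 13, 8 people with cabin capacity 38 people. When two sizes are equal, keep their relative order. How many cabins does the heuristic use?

Sorted descending: 36, 13, 13, 10, 9, 8, 5, 5.
  36 → cabin 1 (new)  [load 36/38]
  13 → cabin 2 (new)  [load 13/38]
  13 → cabin 2  [load 26/38]
  10 → cabin 2  [load 36/38]
  9 → cabin 3 (new)  [load 9/38]
  8 → cabin 3  [load 17/38]
  5 → cabin 3  [load 22/38]
  5 → cabin 3  [load 27/38]
3 cabins opened.

3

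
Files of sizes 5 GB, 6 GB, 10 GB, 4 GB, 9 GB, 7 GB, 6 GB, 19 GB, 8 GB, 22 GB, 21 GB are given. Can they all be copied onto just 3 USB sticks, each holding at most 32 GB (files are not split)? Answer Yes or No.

No

Total = 117 GB; ⌈117/32⌉ = 4.
At least 4 USB sticks are required, but only 3 are allowed.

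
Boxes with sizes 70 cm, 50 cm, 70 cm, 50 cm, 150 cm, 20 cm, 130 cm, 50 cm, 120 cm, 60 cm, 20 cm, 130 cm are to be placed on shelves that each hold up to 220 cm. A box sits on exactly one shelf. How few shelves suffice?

Total = 150 + 130 + 130 + 120 + 70 + 70 + 60 + 50 + 50 + 50 + 20 + 20 = 920 cm.
Lower bound: ⌈920/220⌉ = 5 shelves.
A packing using 5 shelves:
  shelf 1: 150 + 70 = 220
  shelf 2: 130 + 70 + 20 = 220
  shelf 3: 130 + 60 + 20 = 210
  shelf 4: 120 + 50 + 50 = 220
  shelf 5: 50 = 50
This matches the lower bound, so 5 is optimal.

5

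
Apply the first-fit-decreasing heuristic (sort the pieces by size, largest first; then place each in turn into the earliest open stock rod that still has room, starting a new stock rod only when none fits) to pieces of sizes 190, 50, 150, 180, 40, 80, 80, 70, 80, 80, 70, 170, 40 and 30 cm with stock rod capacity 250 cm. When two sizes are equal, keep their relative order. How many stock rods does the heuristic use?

Sorted descending: 190, 180, 170, 150, 80, 80, 80, 80, 70, 70, 50, 40, 40, 30.
  190 → stock rod 1 (new)  [load 190/250]
  180 → stock rod 2 (new)  [load 180/250]
  170 → stock rod 3 (new)  [load 170/250]
  150 → stock rod 4 (new)  [load 150/250]
  80 → stock rod 3  [load 250/250]
  80 → stock rod 4  [load 230/250]
  80 → stock rod 5 (new)  [load 80/250]
  80 → stock rod 5  [load 160/250]
  70 → stock rod 2  [load 250/250]
  70 → stock rod 5  [load 230/250]
  50 → stock rod 1  [load 240/250]
  40 → stock rod 6 (new)  [load 40/250]
  40 → stock rod 6  [load 80/250]
  30 → stock rod 6  [load 110/250]
6 stock rods opened.

6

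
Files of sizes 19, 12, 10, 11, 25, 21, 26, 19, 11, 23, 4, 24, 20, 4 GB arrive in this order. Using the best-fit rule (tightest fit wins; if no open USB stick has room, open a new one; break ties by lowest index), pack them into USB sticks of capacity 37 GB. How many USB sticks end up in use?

9

  19 → USB stick 1 (new)  [load 19/37]
  12 → USB stick 1  [load 31/37]
  10 → USB stick 2 (new)  [load 10/37]
  11 → USB stick 2  [load 21/37]
  25 → USB stick 3 (new)  [load 25/37]
  21 → USB stick 4 (new)  [load 21/37]
  26 → USB stick 5 (new)  [load 26/37]
  19 → USB stick 6 (new)  [load 19/37]
  11 → USB stick 5  [load 37/37]
  23 → USB stick 7 (new)  [load 23/37]
  4 → USB stick 1  [load 35/37]
  24 → USB stick 8 (new)  [load 24/37]
  20 → USB stick 9 (new)  [load 20/37]
  4 → USB stick 3  [load 29/37]
9 USB sticks opened.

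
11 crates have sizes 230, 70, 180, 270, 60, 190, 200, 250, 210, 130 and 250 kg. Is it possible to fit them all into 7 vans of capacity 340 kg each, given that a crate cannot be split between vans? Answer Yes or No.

No

Total = 2040 kg; ⌈2040/340⌉ = 6.
8 crates each exceed half the capacity and cannot share a van, forcing at least 8 vans.
At least 8 vans are required, but only 7 are allowed.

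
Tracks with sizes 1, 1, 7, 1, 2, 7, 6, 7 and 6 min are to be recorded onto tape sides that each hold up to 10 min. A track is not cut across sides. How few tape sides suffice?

Total = 7 + 7 + 7 + 6 + 6 + 2 + 1 + 1 + 1 = 38 min.
Lower bound: ⌈38/10⌉ = 4 tape sides.
Also, 5 tracks each exceed 5 min, and no two of those can share a side, so at least 5 tape sides are needed.
A packing using 5 tape sides:
  side 1: 7 + 2 + 1 = 10
  side 2: 7 + 1 + 1 = 9
  side 3: 7 = 7
  side 4: 6 = 6
  side 5: 6 = 6
This matches the lower bound, so 5 is optimal.

5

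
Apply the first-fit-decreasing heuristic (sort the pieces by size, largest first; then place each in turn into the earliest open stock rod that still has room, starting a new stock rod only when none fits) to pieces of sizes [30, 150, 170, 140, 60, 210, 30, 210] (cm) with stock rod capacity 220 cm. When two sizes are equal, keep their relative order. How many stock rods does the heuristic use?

5

Sorted descending: 210, 210, 170, 150, 140, 60, 30, 30.
  210 → stock rod 1 (new)  [load 210/220]
  210 → stock rod 2 (new)  [load 210/220]
  170 → stock rod 3 (new)  [load 170/220]
  150 → stock rod 4 (new)  [load 150/220]
  140 → stock rod 5 (new)  [load 140/220]
  60 → stock rod 4  [load 210/220]
  30 → stock rod 3  [load 200/220]
  30 → stock rod 5  [load 170/220]
5 stock rods opened.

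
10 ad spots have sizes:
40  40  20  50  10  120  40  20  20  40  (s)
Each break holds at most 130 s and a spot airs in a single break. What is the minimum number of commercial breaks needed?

Total = 120 + 50 + 40 + 40 + 40 + 40 + 20 + 20 + 20 + 10 = 400 s.
Lower bound: ⌈400/130⌉ = 4 commercial breaks.
A packing using 4 commercial breaks:
  break 1: 120 + 10 = 130
  break 2: 50 + 40 + 40 = 130
  break 3: 40 + 40 + 20 + 20 = 120
  break 4: 20 = 20
This matches the lower bound, so 4 is optimal.

4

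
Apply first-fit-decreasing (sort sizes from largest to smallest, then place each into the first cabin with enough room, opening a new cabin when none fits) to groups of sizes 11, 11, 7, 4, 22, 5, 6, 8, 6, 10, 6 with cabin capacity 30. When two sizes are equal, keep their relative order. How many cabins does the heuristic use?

Sorted descending: 22, 11, 11, 10, 8, 7, 6, 6, 6, 5, 4.
  22 → cabin 1 (new)  [load 22/30]
  11 → cabin 2 (new)  [load 11/30]
  11 → cabin 2  [load 22/30]
  10 → cabin 3 (new)  [load 10/30]
  8 → cabin 1  [load 30/30]
  7 → cabin 2  [load 29/30]
  6 → cabin 3  [load 16/30]
  6 → cabin 3  [load 22/30]
  6 → cabin 3  [load 28/30]
  5 → cabin 4 (new)  [load 5/30]
  4 → cabin 4  [load 9/30]
4 cabins opened.

4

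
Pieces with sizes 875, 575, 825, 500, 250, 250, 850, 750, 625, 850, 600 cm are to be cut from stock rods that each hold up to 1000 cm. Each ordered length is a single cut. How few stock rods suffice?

9

Total = 875 + 850 + 850 + 825 + 750 + 625 + 600 + 575 + 500 + 250 + 250 = 6950 cm.
Lower bound: ⌈6950/1000⌉ = 7 stock rods.
Also, 8 pieces each exceed 500 cm, and no two of those can share a stock rod, so at least 8 stock rods are needed.
A packing using 9 stock rods:
  stock rod 1: 875 = 875
  stock rod 2: 850 = 850
  stock rod 3: 850 = 850
  stock rod 4: 825 = 825
  stock rod 5: 750 + 250 = 1000
  stock rod 6: 625 + 250 = 875
  stock rod 7: 600 = 600
  stock rod 8: 575 = 575
  stock rod 9: 500 = 500
No arrangement into 8 stock rods stays within capacity, so 9 is optimal.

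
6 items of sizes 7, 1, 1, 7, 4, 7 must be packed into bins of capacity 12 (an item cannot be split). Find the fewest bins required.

3

Total = 7 + 7 + 7 + 4 + 1 + 1 = 27.
Lower bound: ⌈27/12⌉ = 3 bins.
A packing using 3 bins:
  bin 1: 7 + 4 + 1 = 12
  bin 2: 7 + 1 = 8
  bin 3: 7 = 7
This matches the lower bound, so 3 is optimal.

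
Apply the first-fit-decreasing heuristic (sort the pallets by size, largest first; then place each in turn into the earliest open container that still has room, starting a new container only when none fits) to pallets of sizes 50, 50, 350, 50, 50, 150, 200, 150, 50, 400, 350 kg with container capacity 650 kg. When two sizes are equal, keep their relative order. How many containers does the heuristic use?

3

Sorted descending: 400, 350, 350, 200, 150, 150, 50, 50, 50, 50, 50.
  400 → container 1 (new)  [load 400/650]
  350 → container 2 (new)  [load 350/650]
  350 → container 3 (new)  [load 350/650]
  200 → container 1  [load 600/650]
  150 → container 2  [load 500/650]
  150 → container 2  [load 650/650]
  50 → container 1  [load 650/650]
  50 → container 3  [load 400/650]
  50 → container 3  [load 450/650]
  50 → container 3  [load 500/650]
  50 → container 3  [load 550/650]
3 containers opened.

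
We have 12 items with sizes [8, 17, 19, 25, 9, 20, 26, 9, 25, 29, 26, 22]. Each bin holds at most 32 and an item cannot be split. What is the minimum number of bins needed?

9

Total = 29 + 26 + 26 + 25 + 25 + 22 + 20 + 19 + 17 + 9 + 9 + 8 = 235.
Lower bound: ⌈235/32⌉ = 8 bins.
Also, 9 items each exceed 16, and no two of those can share a bin, so at least 9 bins are needed.
A packing using 9 bins:
  bin 1: 29 = 29
  bin 2: 26 = 26
  bin 3: 26 = 26
  bin 4: 25 = 25
  bin 5: 25 = 25
  bin 6: 22 + 9 = 31
  bin 7: 20 + 9 = 29
  bin 8: 19 + 8 = 27
  bin 9: 17 = 17
This matches the lower bound, so 9 is optimal.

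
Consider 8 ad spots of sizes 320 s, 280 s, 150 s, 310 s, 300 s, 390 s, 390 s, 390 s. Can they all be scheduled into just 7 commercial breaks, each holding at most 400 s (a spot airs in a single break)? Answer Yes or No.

No

Total = 2530 s; ⌈2530/400⌉ = 7.
The bound of 7 does not rule out 7, but exhaustive search shows no assignment into 7 commercial breaks of capacity 400 s exists — the minimum is 8.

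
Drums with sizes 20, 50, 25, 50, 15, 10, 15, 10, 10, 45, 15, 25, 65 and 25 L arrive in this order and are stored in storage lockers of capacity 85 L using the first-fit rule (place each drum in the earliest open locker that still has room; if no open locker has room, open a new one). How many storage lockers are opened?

5

  20 → locker 1 (new)  [load 20/85]
  50 → locker 1  [load 70/85]
  25 → locker 2 (new)  [load 25/85]
  50 → locker 2  [load 75/85]
  15 → locker 1  [load 85/85]
  10 → locker 2  [load 85/85]
  15 → locker 3 (new)  [load 15/85]
  10 → locker 3  [load 25/85]
  10 → locker 3  [load 35/85]
  45 → locker 3  [load 80/85]
  15 → locker 4 (new)  [load 15/85]
  25 → locker 4  [load 40/85]
  65 → locker 5 (new)  [load 65/85]
  25 → locker 4  [load 65/85]
5 storage lockers opened.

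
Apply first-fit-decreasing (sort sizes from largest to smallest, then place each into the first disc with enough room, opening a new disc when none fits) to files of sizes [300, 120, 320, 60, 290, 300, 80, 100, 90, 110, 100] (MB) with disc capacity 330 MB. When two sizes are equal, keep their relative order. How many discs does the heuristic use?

Sorted descending: 320, 300, 300, 290, 120, 110, 100, 100, 90, 80, 60.
  320 → disc 1 (new)  [load 320/330]
  300 → disc 2 (new)  [load 300/330]
  300 → disc 3 (new)  [load 300/330]
  290 → disc 4 (new)  [load 290/330]
  120 → disc 5 (new)  [load 120/330]
  110 → disc 5  [load 230/330]
  100 → disc 5  [load 330/330]
  100 → disc 6 (new)  [load 100/330]
  90 → disc 6  [load 190/330]
  80 → disc 6  [load 270/330]
  60 → disc 6  [load 330/330]
6 discs opened.

6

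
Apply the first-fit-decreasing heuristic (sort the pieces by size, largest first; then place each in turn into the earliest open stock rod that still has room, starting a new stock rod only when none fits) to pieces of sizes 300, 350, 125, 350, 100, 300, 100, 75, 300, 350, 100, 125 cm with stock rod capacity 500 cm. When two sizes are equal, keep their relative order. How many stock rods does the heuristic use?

6

Sorted descending: 350, 350, 350, 300, 300, 300, 125, 125, 100, 100, 100, 75.
  350 → stock rod 1 (new)  [load 350/500]
  350 → stock rod 2 (new)  [load 350/500]
  350 → stock rod 3 (new)  [load 350/500]
  300 → stock rod 4 (new)  [load 300/500]
  300 → stock rod 5 (new)  [load 300/500]
  300 → stock rod 6 (new)  [load 300/500]
  125 → stock rod 1  [load 475/500]
  125 → stock rod 2  [load 475/500]
  100 → stock rod 3  [load 450/500]
  100 → stock rod 4  [load 400/500]
  100 → stock rod 4  [load 500/500]
  75 → stock rod 5  [load 375/500]
6 stock rods opened.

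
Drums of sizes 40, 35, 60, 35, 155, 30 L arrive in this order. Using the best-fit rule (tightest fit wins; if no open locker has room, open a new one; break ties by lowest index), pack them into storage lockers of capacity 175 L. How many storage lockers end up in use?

  40 → locker 1 (new)  [load 40/175]
  35 → locker 1  [load 75/175]
  60 → locker 1  [load 135/175]
  35 → locker 1  [load 170/175]
  155 → locker 2 (new)  [load 155/175]
  30 → locker 3 (new)  [load 30/175]
3 storage lockers opened.

3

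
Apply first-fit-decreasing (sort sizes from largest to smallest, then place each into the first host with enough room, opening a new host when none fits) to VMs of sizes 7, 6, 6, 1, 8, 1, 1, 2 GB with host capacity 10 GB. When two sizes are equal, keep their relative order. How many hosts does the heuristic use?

4

Sorted descending: 8, 7, 6, 6, 2, 1, 1, 1.
  8 → host 1 (new)  [load 8/10]
  7 → host 2 (new)  [load 7/10]
  6 → host 3 (new)  [load 6/10]
  6 → host 4 (new)  [load 6/10]
  2 → host 1  [load 10/10]
  1 → host 2  [load 8/10]
  1 → host 2  [load 9/10]
  1 → host 2  [load 10/10]
4 hosts opened.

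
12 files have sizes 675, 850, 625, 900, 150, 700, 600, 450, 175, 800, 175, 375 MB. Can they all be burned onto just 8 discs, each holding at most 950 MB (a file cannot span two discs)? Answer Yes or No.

Yes

A valid assignment using 8 discs:
  disc 1: 900 = 900
  disc 2: 850 = 850
  disc 3: 800 + 150 = 950
  disc 4: 700 + 175 = 875
  disc 5: 675 + 175 = 850
  disc 6: 625 = 625
  disc 7: 600 = 600
  disc 8: 450 + 375 = 825
Every load is within 950 MB, so 8 discs suffice.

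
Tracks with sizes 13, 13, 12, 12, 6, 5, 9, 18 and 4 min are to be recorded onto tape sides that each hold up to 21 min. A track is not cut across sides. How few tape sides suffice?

Total = 18 + 13 + 13 + 12 + 12 + 9 + 6 + 5 + 4 = 92 min.
Lower bound: ⌈92/21⌉ = 5 tape sides.
A packing using 5 tape sides:
  side 1: 18 = 18
  side 2: 13 + 6 = 19
  side 3: 13 + 5 = 18
  side 4: 12 + 9 = 21
  side 5: 12 + 4 = 16
This matches the lower bound, so 5 is optimal.

5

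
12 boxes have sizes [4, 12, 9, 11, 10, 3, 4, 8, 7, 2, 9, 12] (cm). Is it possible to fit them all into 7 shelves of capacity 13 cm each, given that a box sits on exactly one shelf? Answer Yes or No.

Total = 91 cm; ⌈91/13⌉ = 7.
8 boxes each exceed half the capacity and cannot share a shelf, forcing at least 8 shelves.
At least 8 shelves are required, but only 7 are allowed.

No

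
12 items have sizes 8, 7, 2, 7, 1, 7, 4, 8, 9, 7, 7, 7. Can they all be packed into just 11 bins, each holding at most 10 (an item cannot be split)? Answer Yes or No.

Yes

A valid assignment using 10 bins:
  bin 1: 9 + 1 = 10
  bin 2: 8 + 2 = 10
  bin 3: 8 = 8
  bin 4: 7 = 7
  bin 5: 7 = 7
  bin 6: 7 = 7
  bin 7: 7 = 7
  bin 8: 7 = 7
  bin 9: 7 = 7
  bin 10: 4 = 4
That uses only 10 ≤ 11, so 11 bins are enough.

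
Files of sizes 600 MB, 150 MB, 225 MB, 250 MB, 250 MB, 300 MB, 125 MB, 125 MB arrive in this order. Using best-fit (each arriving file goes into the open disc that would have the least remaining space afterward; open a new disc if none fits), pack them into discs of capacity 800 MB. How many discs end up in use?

3

  600 → disc 1 (new)  [load 600/800]
  150 → disc 1  [load 750/800]
  225 → disc 2 (new)  [load 225/800]
  250 → disc 2  [load 475/800]
  250 → disc 2  [load 725/800]
  300 → disc 3 (new)  [load 300/800]
  125 → disc 3  [load 425/800]
  125 → disc 3  [load 550/800]
3 discs opened.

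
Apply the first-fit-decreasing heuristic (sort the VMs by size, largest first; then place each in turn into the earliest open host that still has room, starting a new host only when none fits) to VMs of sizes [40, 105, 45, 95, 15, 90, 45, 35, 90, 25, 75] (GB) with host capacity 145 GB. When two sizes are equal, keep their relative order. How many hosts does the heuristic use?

5

Sorted descending: 105, 95, 90, 90, 75, 45, 45, 40, 35, 25, 15.
  105 → host 1 (new)  [load 105/145]
  95 → host 2 (new)  [load 95/145]
  90 → host 3 (new)  [load 90/145]
  90 → host 4 (new)  [load 90/145]
  75 → host 5 (new)  [load 75/145]
  45 → host 2  [load 140/145]
  45 → host 3  [load 135/145]
  40 → host 1  [load 145/145]
  35 → host 4  [load 125/145]
  25 → host 5  [load 100/145]
  15 → host 4  [load 140/145]
5 hosts opened.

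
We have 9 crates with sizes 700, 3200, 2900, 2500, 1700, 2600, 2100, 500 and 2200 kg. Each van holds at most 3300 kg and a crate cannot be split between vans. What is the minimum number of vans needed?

Total = 3200 + 2900 + 2600 + 2500 + 2200 + 2100 + 1700 + 700 + 500 = 18400 kg.
Lower bound: ⌈18400/3300⌉ = 6 vans.
Also, 7 crates each exceed 1650 kg, and no two of those can share a van, so at least 7 vans are needed.
A packing using 7 vans:
  van 1: 3200 = 3200
  van 2: 2900 = 2900
  van 3: 2600 + 700 = 3300
  van 4: 2500 + 500 = 3000
  van 5: 2200 = 2200
  van 6: 2100 = 2100
  van 7: 1700 = 1700
This matches the lower bound, so 7 is optimal.

7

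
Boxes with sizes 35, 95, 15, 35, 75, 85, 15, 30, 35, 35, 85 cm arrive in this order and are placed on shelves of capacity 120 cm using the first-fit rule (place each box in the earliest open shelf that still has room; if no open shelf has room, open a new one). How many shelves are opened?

5

  35 → shelf 1 (new)  [load 35/120]
  95 → shelf 2 (new)  [load 95/120]
  15 → shelf 1  [load 50/120]
  35 → shelf 1  [load 85/120]
  75 → shelf 3 (new)  [load 75/120]
  85 → shelf 4 (new)  [load 85/120]
  15 → shelf 1  [load 100/120]
  30 → shelf 3  [load 105/120]
  35 → shelf 4  [load 120/120]
  35 → shelf 5 (new)  [load 35/120]
  85 → shelf 5  [load 120/120]
5 shelves opened.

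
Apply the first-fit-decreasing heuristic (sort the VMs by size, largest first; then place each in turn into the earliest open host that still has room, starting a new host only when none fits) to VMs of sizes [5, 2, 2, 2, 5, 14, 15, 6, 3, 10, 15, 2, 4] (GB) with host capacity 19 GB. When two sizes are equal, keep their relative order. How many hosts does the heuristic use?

5

Sorted descending: 15, 15, 14, 10, 6, 5, 5, 4, 3, 2, 2, 2, 2.
  15 → host 1 (new)  [load 15/19]
  15 → host 2 (new)  [load 15/19]
  14 → host 3 (new)  [load 14/19]
  10 → host 4 (new)  [load 10/19]
  6 → host 4  [load 16/19]
  5 → host 3  [load 19/19]
  5 → host 5 (new)  [load 5/19]
  4 → host 1  [load 19/19]
  3 → host 2  [load 18/19]
  2 → host 4  [load 18/19]
  2 → host 5  [load 7/19]
  2 → host 5  [load 9/19]
  2 → host 5  [load 11/19]
5 hosts opened.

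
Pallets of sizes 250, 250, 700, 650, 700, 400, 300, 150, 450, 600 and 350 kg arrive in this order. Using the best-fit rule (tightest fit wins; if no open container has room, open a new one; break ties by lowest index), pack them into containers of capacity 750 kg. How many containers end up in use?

8

  250 → container 1 (new)  [load 250/750]
  250 → container 1  [load 500/750]
  700 → container 2 (new)  [load 700/750]
  650 → container 3 (new)  [load 650/750]
  700 → container 4 (new)  [load 700/750]
  400 → container 5 (new)  [load 400/750]
  300 → container 5  [load 700/750]
  150 → container 1  [load 650/750]
  450 → container 6 (new)  [load 450/750]
  600 → container 7 (new)  [load 600/750]
  350 → container 8 (new)  [load 350/750]
8 containers opened.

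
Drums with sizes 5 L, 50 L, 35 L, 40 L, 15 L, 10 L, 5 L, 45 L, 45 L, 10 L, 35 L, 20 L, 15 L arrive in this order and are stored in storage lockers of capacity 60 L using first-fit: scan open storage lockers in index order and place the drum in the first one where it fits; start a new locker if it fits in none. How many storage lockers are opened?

6

  5 → locker 1 (new)  [load 5/60]
  50 → locker 1  [load 55/60]
  35 → locker 2 (new)  [load 35/60]
  40 → locker 3 (new)  [load 40/60]
  15 → locker 2  [load 50/60]
  10 → locker 2  [load 60/60]
  5 → locker 1  [load 60/60]
  45 → locker 4 (new)  [load 45/60]
  45 → locker 5 (new)  [load 45/60]
  10 → locker 3  [load 50/60]
  35 → locker 6 (new)  [load 35/60]
  20 → locker 6  [load 55/60]
  15 → locker 4  [load 60/60]
6 storage lockers opened.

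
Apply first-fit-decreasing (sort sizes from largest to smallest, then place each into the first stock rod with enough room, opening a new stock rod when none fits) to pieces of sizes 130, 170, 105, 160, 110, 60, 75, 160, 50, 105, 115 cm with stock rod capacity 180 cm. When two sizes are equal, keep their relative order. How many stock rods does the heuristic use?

Sorted descending: 170, 160, 160, 130, 115, 110, 105, 105, 75, 60, 50.
  170 → stock rod 1 (new)  [load 170/180]
  160 → stock rod 2 (new)  [load 160/180]
  160 → stock rod 3 (new)  [load 160/180]
  130 → stock rod 4 (new)  [load 130/180]
  115 → stock rod 5 (new)  [load 115/180]
  110 → stock rod 6 (new)  [load 110/180]
  105 → stock rod 7 (new)  [load 105/180]
  105 → stock rod 8 (new)  [load 105/180]
  75 → stock rod 7  [load 180/180]
  60 → stock rod 5  [load 175/180]
  50 → stock rod 4  [load 180/180]
8 stock rods opened.

8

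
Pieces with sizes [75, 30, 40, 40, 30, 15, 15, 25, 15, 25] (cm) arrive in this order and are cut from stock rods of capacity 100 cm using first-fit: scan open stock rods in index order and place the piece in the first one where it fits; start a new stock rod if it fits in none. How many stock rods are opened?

  75 → stock rod 1 (new)  [load 75/100]
  30 → stock rod 2 (new)  [load 30/100]
  40 → stock rod 2  [load 70/100]
  40 → stock rod 3 (new)  [load 40/100]
  30 → stock rod 2  [load 100/100]
  15 → stock rod 1  [load 90/100]
  15 → stock rod 3  [load 55/100]
  25 → stock rod 3  [load 80/100]
  15 → stock rod 3  [load 95/100]
  25 → stock rod 4 (new)  [load 25/100]
4 stock rods opened.

4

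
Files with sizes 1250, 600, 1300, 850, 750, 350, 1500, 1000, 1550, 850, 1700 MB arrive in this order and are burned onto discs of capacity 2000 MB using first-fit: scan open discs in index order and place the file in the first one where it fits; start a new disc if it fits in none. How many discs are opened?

  1250 → disc 1 (new)  [load 1250/2000]
  600 → disc 1  [load 1850/2000]
  1300 → disc 2 (new)  [load 1300/2000]
  850 → disc 3 (new)  [load 850/2000]
  750 → disc 3  [load 1600/2000]
  350 → disc 2  [load 1650/2000]
  1500 → disc 4 (new)  [load 1500/2000]
  1000 → disc 5 (new)  [load 1000/2000]
  1550 → disc 6 (new)  [load 1550/2000]
  850 → disc 5  [load 1850/2000]
  1700 → disc 7 (new)  [load 1700/2000]
7 discs opened.

7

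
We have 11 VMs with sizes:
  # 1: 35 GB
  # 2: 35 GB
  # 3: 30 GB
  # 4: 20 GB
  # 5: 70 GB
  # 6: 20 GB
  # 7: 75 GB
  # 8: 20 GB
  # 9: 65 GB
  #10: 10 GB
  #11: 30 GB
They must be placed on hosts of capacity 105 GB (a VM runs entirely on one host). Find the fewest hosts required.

Total = 75 + 70 + 65 + 35 + 35 + 30 + 30 + 20 + 20 + 20 + 10 = 410 GB.
Lower bound: ⌈410/105⌉ = 4 hosts.
A packing using 4 hosts:
  host 1: 75 + 30 = 105
  host 2: 70 + 35 = 105
  host 3: 65 + 35 = 100
  host 4: 30 + 20 + 20 + 20 + 10 = 100
This matches the lower bound, so 4 is optimal.

4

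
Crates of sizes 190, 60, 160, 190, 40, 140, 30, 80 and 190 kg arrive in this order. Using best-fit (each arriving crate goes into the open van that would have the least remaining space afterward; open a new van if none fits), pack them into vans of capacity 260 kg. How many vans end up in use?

  190 → van 1 (new)  [load 190/260]
  60 → van 1  [load 250/260]
  160 → van 2 (new)  [load 160/260]
  190 → van 3 (new)  [load 190/260]
  40 → van 3  [load 230/260]
  140 → van 4 (new)  [load 140/260]
  30 → van 3  [load 260/260]
  80 → van 2  [load 240/260]
  190 → van 5 (new)  [load 190/260]
5 vans opened.

5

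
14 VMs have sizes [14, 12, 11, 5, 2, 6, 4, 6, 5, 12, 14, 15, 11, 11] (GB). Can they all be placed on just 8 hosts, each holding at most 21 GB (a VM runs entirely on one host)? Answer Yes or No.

A valid assignment using 8 hosts:
  host 1: 15 + 6 = 21
  host 2: 14 + 6 = 20
  host 3: 14 + 5 + 2 = 21
  host 4: 12 + 5 + 4 = 21
  host 5: 12 = 12
  host 6: 11 = 11
  host 7: 11 = 11
  host 8: 11 = 11
Every load is within 21 GB, so 8 hosts suffice.

Yes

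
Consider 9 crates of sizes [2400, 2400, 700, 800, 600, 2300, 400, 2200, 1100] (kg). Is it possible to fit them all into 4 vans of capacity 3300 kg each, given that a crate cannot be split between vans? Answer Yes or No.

A valid assignment using 4 vans:
  van 1: 2400 + 800 = 3200
  van 2: 2400 + 700 = 3100
  van 3: 2300 + 600 + 400 = 3300
  van 4: 2200 + 1100 = 3300
Every load is within 3300 kg, so 4 vans suffice.

Yes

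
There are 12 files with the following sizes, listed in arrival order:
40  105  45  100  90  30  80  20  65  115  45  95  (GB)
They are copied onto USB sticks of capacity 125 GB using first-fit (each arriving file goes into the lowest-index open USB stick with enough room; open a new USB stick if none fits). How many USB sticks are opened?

  40 → USB stick 1 (new)  [load 40/125]
  105 → USB stick 2 (new)  [load 105/125]
  45 → USB stick 1  [load 85/125]
  100 → USB stick 3 (new)  [load 100/125]
  90 → USB stick 4 (new)  [load 90/125]
  30 → USB stick 1  [load 115/125]
  80 → USB stick 5 (new)  [load 80/125]
  20 → USB stick 2  [load 125/125]
  65 → USB stick 6 (new)  [load 65/125]
  115 → USB stick 7 (new)  [load 115/125]
  45 → USB stick 5  [load 125/125]
  95 → USB stick 8 (new)  [load 95/125]
8 USB sticks opened.

8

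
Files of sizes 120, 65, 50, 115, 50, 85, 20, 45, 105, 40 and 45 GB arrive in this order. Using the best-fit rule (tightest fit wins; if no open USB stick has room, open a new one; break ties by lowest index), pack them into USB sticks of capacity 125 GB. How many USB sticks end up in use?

  120 → USB stick 1 (new)  [load 120/125]
  65 → USB stick 2 (new)  [load 65/125]
  50 → USB stick 2  [load 115/125]
  115 → USB stick 3 (new)  [load 115/125]
  50 → USB stick 4 (new)  [load 50/125]
  85 → USB stick 5 (new)  [load 85/125]
  20 → USB stick 5  [load 105/125]
  45 → USB stick 4  [load 95/125]
  105 → USB stick 6 (new)  [load 105/125]
  40 → USB stick 7 (new)  [load 40/125]
  45 → USB stick 7  [load 85/125]
7 USB sticks opened.

7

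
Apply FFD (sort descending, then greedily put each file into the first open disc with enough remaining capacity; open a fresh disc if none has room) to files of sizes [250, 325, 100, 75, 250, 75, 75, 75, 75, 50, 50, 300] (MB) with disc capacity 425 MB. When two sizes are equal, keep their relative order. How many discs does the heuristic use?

5

Sorted descending: 325, 300, 250, 250, 100, 75, 75, 75, 75, 75, 50, 50.
  325 → disc 1 (new)  [load 325/425]
  300 → disc 2 (new)  [load 300/425]
  250 → disc 3 (new)  [load 250/425]
  250 → disc 4 (new)  [load 250/425]
  100 → disc 1  [load 425/425]
  75 → disc 2  [load 375/425]
  75 → disc 3  [load 325/425]
  75 → disc 3  [load 400/425]
  75 → disc 4  [load 325/425]
  75 → disc 4  [load 400/425]
  50 → disc 2  [load 425/425]
  50 → disc 5 (new)  [load 50/425]
5 discs opened.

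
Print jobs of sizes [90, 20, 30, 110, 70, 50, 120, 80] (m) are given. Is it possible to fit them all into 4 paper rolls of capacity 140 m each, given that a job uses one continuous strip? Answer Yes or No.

Total = 570 m; ⌈570/140⌉ = 5.
At least 5 paper rolls are required, but only 4 are allowed.

No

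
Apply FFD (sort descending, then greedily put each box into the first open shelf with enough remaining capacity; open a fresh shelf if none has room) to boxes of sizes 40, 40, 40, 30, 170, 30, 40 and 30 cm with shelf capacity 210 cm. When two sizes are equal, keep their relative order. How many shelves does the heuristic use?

Sorted descending: 170, 40, 40, 40, 40, 30, 30, 30.
  170 → shelf 1 (new)  [load 170/210]
  40 → shelf 1  [load 210/210]
  40 → shelf 2 (new)  [load 40/210]
  40 → shelf 2  [load 80/210]
  40 → shelf 2  [load 120/210]
  30 → shelf 2  [load 150/210]
  30 → shelf 2  [load 180/210]
  30 → shelf 2  [load 210/210]
2 shelves opened.

2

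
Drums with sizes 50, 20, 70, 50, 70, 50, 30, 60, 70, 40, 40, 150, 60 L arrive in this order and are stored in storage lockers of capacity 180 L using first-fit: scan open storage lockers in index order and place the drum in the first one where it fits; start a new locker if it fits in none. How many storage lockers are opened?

  50 → locker 1 (new)  [load 50/180]
  20 → locker 1  [load 70/180]
  70 → locker 1  [load 140/180]
  50 → locker 2 (new)  [load 50/180]
  70 → locker 2  [load 120/180]
  50 → locker 2  [load 170/180]
  30 → locker 1  [load 170/180]
  60 → locker 3 (new)  [load 60/180]
  70 → locker 3  [load 130/180]
  40 → locker 3  [load 170/180]
  40 → locker 4 (new)  [load 40/180]
  150 → locker 5 (new)  [load 150/180]
  60 → locker 4  [load 100/180]
5 storage lockers opened.

5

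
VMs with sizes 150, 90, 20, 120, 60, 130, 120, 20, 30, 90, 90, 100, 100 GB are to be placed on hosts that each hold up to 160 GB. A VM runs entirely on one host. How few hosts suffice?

9

Total = 150 + 130 + 120 + 120 + 100 + 100 + 90 + 90 + 90 + 60 + 30 + 20 + 20 = 1120 GB.
Lower bound: ⌈1120/160⌉ = 7 hosts.
Also, 9 VMs each exceed 80 GB, and no two of those can share a host, so at least 9 hosts are needed.
A packing using 9 hosts:
  host 1: 150 = 150
  host 2: 130 + 30 = 160
  host 3: 120 + 20 + 20 = 160
  host 4: 120 = 120
  host 5: 100 + 60 = 160
  host 6: 100 = 100
  host 7: 90 = 90
  host 8: 90 = 90
  host 9: 90 = 90
This matches the lower bound, so 9 is optimal.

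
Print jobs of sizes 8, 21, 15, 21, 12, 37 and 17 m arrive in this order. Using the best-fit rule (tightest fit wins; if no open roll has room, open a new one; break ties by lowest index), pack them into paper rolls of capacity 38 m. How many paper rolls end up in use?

  8 → roll 1 (new)  [load 8/38]
  21 → roll 1  [load 29/38]
  15 → roll 2 (new)  [load 15/38]
  21 → roll 2  [load 36/38]
  12 → roll 3 (new)  [load 12/38]
  37 → roll 4 (new)  [load 37/38]
  17 → roll 3  [load 29/38]
4 paper rolls opened.

4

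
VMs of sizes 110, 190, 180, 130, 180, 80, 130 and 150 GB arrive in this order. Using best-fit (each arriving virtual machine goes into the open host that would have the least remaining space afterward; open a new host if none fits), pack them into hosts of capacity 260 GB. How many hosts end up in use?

6

  110 → host 1 (new)  [load 110/260]
  190 → host 2 (new)  [load 190/260]
  180 → host 3 (new)  [load 180/260]
  130 → host 1  [load 240/260]
  180 → host 4 (new)  [load 180/260]
  80 → host 3  [load 260/260]
  130 → host 5 (new)  [load 130/260]
  150 → host 6 (new)  [load 150/260]
6 hosts opened.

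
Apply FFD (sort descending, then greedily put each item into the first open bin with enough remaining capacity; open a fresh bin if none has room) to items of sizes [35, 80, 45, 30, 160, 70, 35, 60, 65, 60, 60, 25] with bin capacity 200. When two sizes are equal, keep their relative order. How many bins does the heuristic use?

Sorted descending: 160, 80, 70, 65, 60, 60, 60, 45, 35, 35, 30, 25.
  160 → bin 1 (new)  [load 160/200]
  80 → bin 2 (new)  [load 80/200]
  70 → bin 2  [load 150/200]
  65 → bin 3 (new)  [load 65/200]
  60 → bin 3  [load 125/200]
  60 → bin 3  [load 185/200]
  60 → bin 4 (new)  [load 60/200]
  45 → bin 2  [load 195/200]
  35 → bin 1  [load 195/200]
  35 → bin 4  [load 95/200]
  30 → bin 4  [load 125/200]
  25 → bin 4  [load 150/200]
4 bins opened.

4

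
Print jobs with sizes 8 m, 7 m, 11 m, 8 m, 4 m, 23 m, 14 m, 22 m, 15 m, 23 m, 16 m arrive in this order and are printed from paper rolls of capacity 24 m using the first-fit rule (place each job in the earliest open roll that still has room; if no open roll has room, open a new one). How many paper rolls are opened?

  8 → roll 1 (new)  [load 8/24]
  7 → roll 1  [load 15/24]
  11 → roll 2 (new)  [load 11/24]
  8 → roll 1  [load 23/24]
  4 → roll 2  [load 15/24]
  23 → roll 3 (new)  [load 23/24]
  14 → roll 4 (new)  [load 14/24]
  22 → roll 5 (new)  [load 22/24]
  15 → roll 6 (new)  [load 15/24]
  23 → roll 7 (new)  [load 23/24]
  16 → roll 8 (new)  [load 16/24]
8 paper rolls opened.

8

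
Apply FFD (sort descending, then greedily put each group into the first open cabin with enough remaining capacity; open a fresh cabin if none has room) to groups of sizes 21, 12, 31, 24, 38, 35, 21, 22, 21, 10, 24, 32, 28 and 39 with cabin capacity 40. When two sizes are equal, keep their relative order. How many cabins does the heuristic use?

Sorted descending: 39, 38, 35, 32, 31, 28, 24, 24, 22, 21, 21, 21, 12, 10.
  39 → cabin 1 (new)  [load 39/40]
  38 → cabin 2 (new)  [load 38/40]
  35 → cabin 3 (new)  [load 35/40]
  32 → cabin 4 (new)  [load 32/40]
  31 → cabin 5 (new)  [load 31/40]
  28 → cabin 6 (new)  [load 28/40]
  24 → cabin 7 (new)  [load 24/40]
  24 → cabin 8 (new)  [load 24/40]
  22 → cabin 9 (new)  [load 22/40]
  21 → cabin 10 (new)  [load 21/40]
  21 → cabin 11 (new)  [load 21/40]
  21 → cabin 12 (new)  [load 21/40]
  12 → cabin 6  [load 40/40]
  10 → cabin 7  [load 34/40]
12 cabins opened.

12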